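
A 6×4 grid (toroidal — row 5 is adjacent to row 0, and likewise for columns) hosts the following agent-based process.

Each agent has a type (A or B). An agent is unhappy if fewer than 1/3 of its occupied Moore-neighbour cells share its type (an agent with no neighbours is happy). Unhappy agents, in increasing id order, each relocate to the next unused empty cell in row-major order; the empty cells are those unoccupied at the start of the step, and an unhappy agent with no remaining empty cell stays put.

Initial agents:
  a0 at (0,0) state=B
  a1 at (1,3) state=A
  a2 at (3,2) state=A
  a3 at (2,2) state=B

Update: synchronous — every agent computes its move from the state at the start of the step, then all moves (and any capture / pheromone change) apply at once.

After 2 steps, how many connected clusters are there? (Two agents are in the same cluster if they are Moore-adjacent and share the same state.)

t=1: a0@(0,1):B a1@(0,2):A a2@(0,3):A a3@(1,0):B
t=2: (unchanged — steady state)

2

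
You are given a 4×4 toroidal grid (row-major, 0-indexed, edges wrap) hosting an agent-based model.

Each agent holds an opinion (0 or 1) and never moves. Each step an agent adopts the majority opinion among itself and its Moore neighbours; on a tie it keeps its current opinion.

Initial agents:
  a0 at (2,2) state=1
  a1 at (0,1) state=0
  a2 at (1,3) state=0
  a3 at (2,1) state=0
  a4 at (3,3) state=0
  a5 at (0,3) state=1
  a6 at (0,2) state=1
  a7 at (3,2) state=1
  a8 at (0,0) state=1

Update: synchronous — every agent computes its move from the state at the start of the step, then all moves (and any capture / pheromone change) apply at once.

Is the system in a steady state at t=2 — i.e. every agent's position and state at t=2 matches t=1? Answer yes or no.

t=1: a0@(2,2):0 a1@(0,1):1 a2@(1,3):1 a3@(2,1):1 a4@(3,3):1 a5@(0,3):1 a6@(0,2):1 a7@(3,2):1 a8@(0,0):0
t=2: a0@(2,2):1 a1@(0,1):1 a2@(1,3):1 a3@(2,1):1 a4@(3,3):1 a5@(0,3):1 a6@(0,2):1 a7@(3,2):1 a8@(0,0):1

no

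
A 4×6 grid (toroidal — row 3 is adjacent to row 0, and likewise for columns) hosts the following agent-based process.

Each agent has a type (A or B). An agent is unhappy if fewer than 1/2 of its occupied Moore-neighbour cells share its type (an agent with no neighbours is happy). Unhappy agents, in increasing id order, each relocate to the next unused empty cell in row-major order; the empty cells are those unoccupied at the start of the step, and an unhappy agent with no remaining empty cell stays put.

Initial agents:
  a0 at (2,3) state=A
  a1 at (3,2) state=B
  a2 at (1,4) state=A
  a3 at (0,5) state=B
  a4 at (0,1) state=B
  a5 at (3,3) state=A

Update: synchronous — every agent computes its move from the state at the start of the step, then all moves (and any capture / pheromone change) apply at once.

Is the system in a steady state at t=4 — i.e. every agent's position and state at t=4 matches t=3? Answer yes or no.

t=1: a0@(2,3):A a1@(0,0):B a2@(1,4):A a3@(0,2):B a4@(0,1):B a5@(3,3):A
t=2: (unchanged — steady state)

yes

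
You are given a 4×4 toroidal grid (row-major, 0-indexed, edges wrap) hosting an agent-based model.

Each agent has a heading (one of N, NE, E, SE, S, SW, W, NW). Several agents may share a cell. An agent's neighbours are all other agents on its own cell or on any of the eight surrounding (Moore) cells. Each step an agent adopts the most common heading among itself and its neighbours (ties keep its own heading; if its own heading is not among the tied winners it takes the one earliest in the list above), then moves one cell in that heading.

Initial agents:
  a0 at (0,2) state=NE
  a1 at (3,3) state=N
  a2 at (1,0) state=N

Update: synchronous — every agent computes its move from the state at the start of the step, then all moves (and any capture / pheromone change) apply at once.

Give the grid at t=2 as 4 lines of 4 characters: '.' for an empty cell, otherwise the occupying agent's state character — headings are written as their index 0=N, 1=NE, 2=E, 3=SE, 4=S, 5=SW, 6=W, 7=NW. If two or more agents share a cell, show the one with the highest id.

....
...0
...0
0...

t=1: a0@(3,3):NE a1@(2,3):N a2@(0,0):N
t=2: a0@(2,3):N a1@(1,3):N a2@(3,0):N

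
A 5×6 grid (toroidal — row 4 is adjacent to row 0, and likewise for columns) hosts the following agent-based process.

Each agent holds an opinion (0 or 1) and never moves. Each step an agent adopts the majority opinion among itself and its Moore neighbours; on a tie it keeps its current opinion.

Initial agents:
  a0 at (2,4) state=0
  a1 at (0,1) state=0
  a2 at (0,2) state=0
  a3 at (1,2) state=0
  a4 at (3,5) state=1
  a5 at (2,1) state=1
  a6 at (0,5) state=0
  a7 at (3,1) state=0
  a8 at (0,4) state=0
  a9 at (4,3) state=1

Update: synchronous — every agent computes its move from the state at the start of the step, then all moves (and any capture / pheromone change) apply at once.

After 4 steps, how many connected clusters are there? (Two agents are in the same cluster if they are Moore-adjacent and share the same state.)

t=1: a0@(2,4):0 a1@(0,1):0 a2@(0,2):0 a3@(1,2):0 a4@(3,5):1 a5@(2,1):0 a6@(0,5):0 a7@(3,1):0 a8@(0,4):0 a9@(4,3):0
t=2: (unchanged — steady state)

3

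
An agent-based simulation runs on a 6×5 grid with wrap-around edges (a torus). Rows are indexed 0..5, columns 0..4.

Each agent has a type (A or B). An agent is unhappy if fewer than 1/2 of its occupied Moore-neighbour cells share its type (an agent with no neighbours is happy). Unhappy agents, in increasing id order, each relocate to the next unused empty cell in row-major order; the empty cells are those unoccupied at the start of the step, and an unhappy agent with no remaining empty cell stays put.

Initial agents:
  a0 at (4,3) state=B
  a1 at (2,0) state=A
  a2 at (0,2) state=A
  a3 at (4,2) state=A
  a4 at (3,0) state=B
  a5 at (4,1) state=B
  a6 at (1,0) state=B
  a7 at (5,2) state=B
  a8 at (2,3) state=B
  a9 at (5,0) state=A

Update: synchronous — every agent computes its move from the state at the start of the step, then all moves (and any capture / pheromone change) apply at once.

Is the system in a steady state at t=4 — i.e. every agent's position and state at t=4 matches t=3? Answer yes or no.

t=1: a0@(4,3):B a1@(0,0):A a2@(0,1):A a3@(0,3):A a4@(3,0):B a5@(4,1):B a6@(0,4):B a7@(5,2):B a8@(2,3):B a9@(1,1):A
t=2: a0@(4,3):B a1@(0,0):A a2@(0,1):A a3@(0,2):A a4@(3,0):B a5@(4,1):B a6@(1,0):B a7@(5,2):B a8@(2,3):B a9@(1,1):A
t=3: a0@(4,3):B a1@(0,0):A a2@(0,1):A a3@(0,2):A a4@(3,0):B a5@(4,1):B a6@(0,3):B a7@(5,2):B a8@(2,3):B a9@(1,1):A
t=4: (unchanged — steady state)

yes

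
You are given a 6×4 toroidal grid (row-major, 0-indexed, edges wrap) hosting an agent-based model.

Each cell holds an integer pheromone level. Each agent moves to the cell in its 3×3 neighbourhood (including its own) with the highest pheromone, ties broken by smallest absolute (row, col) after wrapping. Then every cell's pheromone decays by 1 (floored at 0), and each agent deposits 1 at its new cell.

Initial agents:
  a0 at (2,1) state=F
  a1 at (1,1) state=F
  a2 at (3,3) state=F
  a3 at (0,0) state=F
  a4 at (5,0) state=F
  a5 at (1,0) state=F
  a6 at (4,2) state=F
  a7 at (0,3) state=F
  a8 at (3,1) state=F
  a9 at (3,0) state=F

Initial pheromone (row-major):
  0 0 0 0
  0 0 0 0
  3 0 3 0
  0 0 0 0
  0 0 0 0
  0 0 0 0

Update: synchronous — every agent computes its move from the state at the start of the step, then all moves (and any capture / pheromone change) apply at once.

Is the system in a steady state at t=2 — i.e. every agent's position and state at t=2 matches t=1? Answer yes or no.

no

t=1: a0@(2,0) a1@(2,0) a2@(2,0) a3@(0,0) a4@(0,0) a5@(2,0) a6@(3,1) a7@(0,0) a8@(2,0) a9@(2,0) | pheromone: 3 0 0 0 / 0 0 0 0 / 8 0 2 0 / 0 1 0 0 / 0 0 0 0 / 0 0 0 0
t=2: a0@(2,0) a1@(2,0) a2@(2,0) a3@(0,0) a4@(0,0) a5@(2,0) a6@(2,0) a7@(0,0) a8@(2,0) a9@(2,0) | pheromone: 5 0 0 0 / 0 0 0 0 / 14 0 1 0 / 0 0 0 0 / 0 0 0 0 / 0 0 0 0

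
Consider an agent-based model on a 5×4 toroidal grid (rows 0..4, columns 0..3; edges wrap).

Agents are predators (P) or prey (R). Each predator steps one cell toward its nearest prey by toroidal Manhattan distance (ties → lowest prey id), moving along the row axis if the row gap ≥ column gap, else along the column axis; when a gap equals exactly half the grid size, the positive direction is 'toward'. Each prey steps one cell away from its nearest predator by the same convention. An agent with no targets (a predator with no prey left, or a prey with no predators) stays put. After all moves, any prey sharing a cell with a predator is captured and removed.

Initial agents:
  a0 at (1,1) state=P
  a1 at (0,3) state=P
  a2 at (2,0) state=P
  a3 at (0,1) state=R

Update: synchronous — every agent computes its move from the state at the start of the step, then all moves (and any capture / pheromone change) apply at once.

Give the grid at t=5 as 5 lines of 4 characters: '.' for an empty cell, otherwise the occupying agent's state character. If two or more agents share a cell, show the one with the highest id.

.R..
PP..
P...
....
....

t=1: a0@(0,1):P a1@(0,0):P a2@(1,0):P a3@(4,1):R
t=2: a0@(4,1):P a1@(4,0):P a2@(0,0):P a3@(3,1):R
t=3: a0@(3,1):P a1@(3,0):P a2@(4,0):P a3@(2,1):R
t=4: a0@(2,1):P a1@(2,0):P a2@(3,0):P a3@(1,1):R
t=5: a0@(1,1):P a1@(1,0):P a2@(2,0):P a3@(0,1):R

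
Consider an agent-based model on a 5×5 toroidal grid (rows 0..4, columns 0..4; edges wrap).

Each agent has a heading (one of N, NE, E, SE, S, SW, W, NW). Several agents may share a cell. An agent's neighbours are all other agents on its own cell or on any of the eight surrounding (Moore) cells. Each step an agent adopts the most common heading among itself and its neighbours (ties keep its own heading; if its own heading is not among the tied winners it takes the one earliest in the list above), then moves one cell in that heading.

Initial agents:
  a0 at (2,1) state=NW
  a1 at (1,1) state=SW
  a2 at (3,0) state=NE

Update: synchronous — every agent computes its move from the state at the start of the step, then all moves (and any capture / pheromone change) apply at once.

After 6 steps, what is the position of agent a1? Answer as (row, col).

(2, 0)

t=1: a0@(1,0):NW a1@(2,0):SW a2@(2,1):NE
t=2: a0@(0,4):NW a1@(3,4):SW a2@(1,2):NE
t=3: a0@(4,3):NW a1@(4,3):SW a2@(0,3):NE
t=4: a0@(3,2):NW a1@(0,2):SW a2@(4,4):NE
t=5: a0@(2,1):NW a1@(1,1):SW a2@(3,0):NE
t=6: a0@(1,0):NW a1@(2,0):SW a2@(2,1):NE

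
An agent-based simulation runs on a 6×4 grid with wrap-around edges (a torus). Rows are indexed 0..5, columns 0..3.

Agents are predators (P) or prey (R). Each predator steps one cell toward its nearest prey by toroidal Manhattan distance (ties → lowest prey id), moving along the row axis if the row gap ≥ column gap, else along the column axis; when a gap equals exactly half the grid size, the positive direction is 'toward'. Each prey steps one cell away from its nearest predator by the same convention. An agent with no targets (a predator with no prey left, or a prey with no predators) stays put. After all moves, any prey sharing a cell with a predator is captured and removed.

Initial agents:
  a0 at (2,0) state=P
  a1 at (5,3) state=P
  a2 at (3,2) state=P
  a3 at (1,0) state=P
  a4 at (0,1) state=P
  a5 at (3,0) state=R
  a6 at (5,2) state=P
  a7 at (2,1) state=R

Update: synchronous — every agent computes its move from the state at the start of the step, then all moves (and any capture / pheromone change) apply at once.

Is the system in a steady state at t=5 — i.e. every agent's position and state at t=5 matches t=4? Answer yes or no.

t=1: a0@(3,0):P a1@(4,3):P a2@(3,3):P a3@(2,0):P a4@(1,1):P a5@(4,0):R a6@(4,2):P a7@(2,2):R
t=2: a0@(4,0):P a1@(4,0):P a2@(4,3):P a3@(3,0):P a4@(2,1):P a5@(5,0):R a6@(4,3):P a7@(1,2):R
t=3: a0@(5,0):P a1@(5,0):P a2@(5,3):P a3@(4,0):P a4@(1,1):P a5@(0,0):R a6@(5,3):P a7@(0,2):R
t=4: a0@(0,0):P a1@(0,0):P a2@(0,3):P a3@(5,0):P a4@(0,1):P a5@(1,0):R a6@(0,3):P a7@(1,2):R
t=5: a0@(1,0):P a1@(1,0):P a2@(1,3):P a3@(0,0):P a4@(1,1):P a5@(2,0):R a6@(1,3):P a7@(2,2):R

no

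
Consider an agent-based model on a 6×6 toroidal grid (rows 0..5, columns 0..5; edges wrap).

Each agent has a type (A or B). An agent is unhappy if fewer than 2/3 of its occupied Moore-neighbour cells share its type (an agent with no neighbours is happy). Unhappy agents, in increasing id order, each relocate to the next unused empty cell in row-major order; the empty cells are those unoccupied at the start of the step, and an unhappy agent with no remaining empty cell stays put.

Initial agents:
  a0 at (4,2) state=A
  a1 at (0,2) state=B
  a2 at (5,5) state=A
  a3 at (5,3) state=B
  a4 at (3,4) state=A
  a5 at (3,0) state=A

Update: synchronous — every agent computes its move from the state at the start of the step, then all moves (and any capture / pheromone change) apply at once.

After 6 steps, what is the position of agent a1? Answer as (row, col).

t=1: a0@(0,0):A a1@(0,2):B a2@(5,5):A a3@(0,1):B a4@(3,4):A a5@(3,0):A
t=2: a0@(0,3):A a1@(0,2):B a2@(5,5):A a3@(0,4):B a4@(3,4):A a5@(3,0):A
t=3: a0@(0,0):A a1@(0,1):B a2@(0,5):A a3@(1,0):B a4@(3,4):A a5@(3,0):A
t=4: a0@(0,2):A a1@(0,3):B a2@(0,4):A a3@(1,1):B a4@(3,4):A a5@(3,0):A
t=5: a0@(0,0):A a1@(0,1):B a2@(0,5):A a3@(1,0):B a4@(3,4):A a5@(3,0):A
t=6: a0@(0,2):A a1@(0,3):B a2@(0,4):A a3@(1,1):B a4@(3,4):A a5@(3,0):A

(0, 3)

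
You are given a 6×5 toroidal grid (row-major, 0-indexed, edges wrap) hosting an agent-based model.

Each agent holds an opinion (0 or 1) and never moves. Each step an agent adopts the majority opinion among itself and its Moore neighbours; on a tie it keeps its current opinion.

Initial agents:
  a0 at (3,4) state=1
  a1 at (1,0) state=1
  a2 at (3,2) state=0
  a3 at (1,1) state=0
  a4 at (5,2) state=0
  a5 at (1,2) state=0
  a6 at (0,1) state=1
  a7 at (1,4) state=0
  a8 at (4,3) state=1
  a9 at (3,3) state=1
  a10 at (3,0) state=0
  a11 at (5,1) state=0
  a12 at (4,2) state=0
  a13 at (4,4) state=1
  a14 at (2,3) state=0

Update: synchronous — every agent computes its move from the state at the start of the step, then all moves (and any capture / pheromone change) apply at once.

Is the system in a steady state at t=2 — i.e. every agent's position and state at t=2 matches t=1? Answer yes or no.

no

t=1: a0@(3,4):1 a1@(1,0):1 a2@(3,2):0 a3@(1,1):0 a4@(5,2):0 a5@(1,2):0 a6@(0,1):0 a7@(1,4):0 a8@(4,3):1 a9@(3,3):1 a10@(3,0):1 a11@(5,1):0 a12@(4,2):0 a13@(4,4):1 a14@(2,3):0
t=2: a0@(3,4):1 a1@(1,0):0 a2@(3,2):0 a3@(1,1):0 a4@(5,2):0 a5@(1,2):0 a6@(0,1):0 a7@(1,4):0 a8@(4,3):1 a9@(3,3):1 a10@(3,0):1 a11@(5,1):0 a12@(4,2):0 a13@(4,4):1 a14@(2,3):0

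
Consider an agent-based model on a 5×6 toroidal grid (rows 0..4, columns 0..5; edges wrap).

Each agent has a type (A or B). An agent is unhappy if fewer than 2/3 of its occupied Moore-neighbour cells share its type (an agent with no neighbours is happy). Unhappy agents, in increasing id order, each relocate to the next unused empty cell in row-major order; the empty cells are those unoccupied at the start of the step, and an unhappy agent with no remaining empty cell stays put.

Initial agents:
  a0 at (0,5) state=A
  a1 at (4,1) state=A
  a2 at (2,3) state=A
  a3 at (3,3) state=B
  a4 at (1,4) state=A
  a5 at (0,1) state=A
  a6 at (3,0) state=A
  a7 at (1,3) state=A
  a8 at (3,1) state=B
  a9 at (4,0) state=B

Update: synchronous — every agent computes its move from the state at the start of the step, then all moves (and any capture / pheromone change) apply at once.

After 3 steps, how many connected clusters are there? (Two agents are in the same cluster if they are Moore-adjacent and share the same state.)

3

t=1: a0@(0,0):A a1@(0,2):A a2@(2,3):A a3@(0,3):B a4@(1,4):A a5@(0,4):A a6@(1,0):A a7@(1,3):A a8@(1,1):B a9@(1,2):B
t=2: a0@(0,1):A a1@(0,5):A a2@(2,3):A a3@(1,5):B a4@(1,4):A a5@(0,4):A a6@(2,0):A a7@(1,3):A a8@(2,1):B a9@(2,2):B
t=3: a0@(0,1):A a1@(0,5):A a2@(2,3):A a3@(0,0):B a4@(1,4):A a5@(0,4):A a6@(0,2):A a7@(1,3):A a8@(0,3):B a9@(1,0):B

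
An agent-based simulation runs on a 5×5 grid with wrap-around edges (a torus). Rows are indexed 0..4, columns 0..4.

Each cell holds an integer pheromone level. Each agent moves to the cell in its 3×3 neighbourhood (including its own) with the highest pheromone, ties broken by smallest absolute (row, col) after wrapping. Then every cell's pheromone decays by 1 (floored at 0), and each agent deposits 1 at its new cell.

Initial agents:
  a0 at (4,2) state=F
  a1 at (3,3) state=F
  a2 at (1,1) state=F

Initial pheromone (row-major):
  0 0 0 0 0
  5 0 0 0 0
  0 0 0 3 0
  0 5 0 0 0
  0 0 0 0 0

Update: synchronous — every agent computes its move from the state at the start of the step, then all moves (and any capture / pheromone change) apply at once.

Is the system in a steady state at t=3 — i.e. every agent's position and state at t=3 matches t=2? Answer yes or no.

t=1: a0@(3,1) a1@(2,3) a2@(1,0) | pheromone: 0 0 0 0 0 / 5 0 0 0 0 / 0 0 0 3 0 / 0 5 0 0 0 / 0 0 0 0 0
t=2: (unchanged — steady state)

yes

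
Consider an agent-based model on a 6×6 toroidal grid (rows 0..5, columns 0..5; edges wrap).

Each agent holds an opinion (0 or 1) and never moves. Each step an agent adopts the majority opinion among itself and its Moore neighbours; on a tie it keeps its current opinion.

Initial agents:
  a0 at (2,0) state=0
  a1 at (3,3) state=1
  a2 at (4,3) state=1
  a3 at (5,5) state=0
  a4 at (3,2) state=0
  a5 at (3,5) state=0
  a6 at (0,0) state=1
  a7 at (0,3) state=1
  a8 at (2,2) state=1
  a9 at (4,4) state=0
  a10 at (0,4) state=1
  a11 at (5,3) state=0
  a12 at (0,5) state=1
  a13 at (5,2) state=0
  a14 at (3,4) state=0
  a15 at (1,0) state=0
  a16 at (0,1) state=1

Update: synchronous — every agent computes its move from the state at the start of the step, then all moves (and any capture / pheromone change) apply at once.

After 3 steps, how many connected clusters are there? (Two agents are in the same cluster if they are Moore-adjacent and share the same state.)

t=1: a0@(2,0):0 a1@(3,3):1 a2@(4,3):0 a3@(5,5):1 a4@(3,2):1 a5@(3,5):0 a6@(0,0):1 a7@(0,3):1 a8@(2,2):1 a9@(4,4):0 a10@(0,4):1 a11@(5,3):0 a12@(0,5):1 a13@(5,2):1 a14@(3,4):0 a15@(1,0):1 a16@(0,1):1
t=2: (unchanged — steady state)

3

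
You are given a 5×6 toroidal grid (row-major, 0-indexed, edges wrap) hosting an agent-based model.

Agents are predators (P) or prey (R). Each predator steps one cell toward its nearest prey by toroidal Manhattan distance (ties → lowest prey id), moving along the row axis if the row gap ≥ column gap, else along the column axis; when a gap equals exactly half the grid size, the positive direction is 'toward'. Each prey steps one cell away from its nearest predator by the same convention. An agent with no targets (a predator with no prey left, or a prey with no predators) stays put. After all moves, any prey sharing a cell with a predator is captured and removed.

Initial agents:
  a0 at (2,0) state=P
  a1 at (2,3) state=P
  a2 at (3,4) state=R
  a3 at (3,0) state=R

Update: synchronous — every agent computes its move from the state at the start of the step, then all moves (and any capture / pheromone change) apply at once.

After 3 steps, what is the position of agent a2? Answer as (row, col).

(1, 4)

t=1: a0@(3,0):P a1@(3,3):P a2@(4,4):R a3@(4,0):R
t=2: a0@(4,0):P a1@(4,3):P a2@(0,4):R a3@(0,0):R
t=3: a0@(0,0):P a1@(0,3):P a2@(1,4):R a3@(1,0):R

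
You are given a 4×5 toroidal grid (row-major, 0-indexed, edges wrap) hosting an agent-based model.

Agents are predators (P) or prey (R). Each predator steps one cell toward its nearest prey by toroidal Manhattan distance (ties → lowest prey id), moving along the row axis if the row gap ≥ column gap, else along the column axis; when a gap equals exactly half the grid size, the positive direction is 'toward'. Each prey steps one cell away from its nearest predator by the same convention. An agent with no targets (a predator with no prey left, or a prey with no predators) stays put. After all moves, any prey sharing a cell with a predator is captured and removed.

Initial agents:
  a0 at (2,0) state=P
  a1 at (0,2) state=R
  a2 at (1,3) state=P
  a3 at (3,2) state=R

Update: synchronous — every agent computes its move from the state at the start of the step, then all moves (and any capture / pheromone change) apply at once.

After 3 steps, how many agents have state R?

2

t=1: a0@(2,1):P a1@(3,2):R a2@(0,3):P a3@(3,3):R
t=2: a0@(3,1):P a1@(0,2):R a2@(3,3):P a3@(2,3):R
t=3: a0@(0,1):P a1@(1,2):R a2@(2,3):P a3@(1,3):R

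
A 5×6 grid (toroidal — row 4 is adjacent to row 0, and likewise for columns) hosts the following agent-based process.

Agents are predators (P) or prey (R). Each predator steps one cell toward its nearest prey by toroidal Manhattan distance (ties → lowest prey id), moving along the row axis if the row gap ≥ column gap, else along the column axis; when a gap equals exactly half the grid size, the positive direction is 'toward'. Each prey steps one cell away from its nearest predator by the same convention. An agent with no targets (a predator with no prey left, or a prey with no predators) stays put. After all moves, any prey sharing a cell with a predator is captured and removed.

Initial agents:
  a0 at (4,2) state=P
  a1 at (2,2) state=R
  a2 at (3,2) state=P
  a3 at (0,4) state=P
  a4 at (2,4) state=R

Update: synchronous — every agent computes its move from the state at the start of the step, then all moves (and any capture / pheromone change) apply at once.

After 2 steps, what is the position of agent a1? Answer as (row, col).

t=1: a0@(3,2):P a1@(1,2):R a2@(2,2):P a3@(1,4):P a4@(3,4):R
t=2: a0@(2,2):P a1@(0,2):R a2@(1,2):P a3@(1,3):P a4@(3,5):R

(0, 2)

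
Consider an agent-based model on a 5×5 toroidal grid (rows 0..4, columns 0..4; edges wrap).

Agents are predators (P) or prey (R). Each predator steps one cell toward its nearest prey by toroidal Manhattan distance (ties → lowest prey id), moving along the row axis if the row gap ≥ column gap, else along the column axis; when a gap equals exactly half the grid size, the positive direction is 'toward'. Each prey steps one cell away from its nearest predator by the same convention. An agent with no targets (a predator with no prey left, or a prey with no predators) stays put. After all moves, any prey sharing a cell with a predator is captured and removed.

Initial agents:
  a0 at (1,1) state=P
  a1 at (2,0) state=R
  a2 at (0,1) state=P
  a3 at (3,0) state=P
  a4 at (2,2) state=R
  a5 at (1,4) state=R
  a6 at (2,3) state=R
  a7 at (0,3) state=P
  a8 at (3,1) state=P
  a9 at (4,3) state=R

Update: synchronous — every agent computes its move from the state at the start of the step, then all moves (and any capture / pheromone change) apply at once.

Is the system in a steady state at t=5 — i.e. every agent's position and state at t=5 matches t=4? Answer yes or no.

t=1: a0@(2,1):P a1@(1,0):R a2@(1,1):P a3@(2,0):P a4@(3,2):R a5@(1,3):R a6@(3,3):R a7@(4,3):P a8@(2,1):P a9@(3,3):R
t=2: a0@(1,1):P a1@(1,4):R a2@(1,0):P a3@(1,0):P a4@(4,2):R a5@(1,4):R a6@(2,3):R a7@(3,3):P a8@(1,1):P a9@(2,3):R
t=3: a0@(1,0):P a1@(1,3):R a2@(1,4):P a3@(1,4):P a4@(0,2):R a5@(1,3):R a6@(1,3):R a7@(2,3):P a8@(1,0):P a9@(1,3):R
t=4: a0@(1,4):P a1@(1,2):R a2@(1,3):P a3@(1,3):P a4@(0,3):R a5@(1,2):R a6@(1,2):R a7@(1,3):P a8@(1,4):P a9@(1,2):R
t=5: a0@(1,3):P a1@(1,1):R a2@(1,2):P a3@(1,2):P a4@(4,3):R a5@(1,1):R a6@(1,1):R a7@(1,2):P a8@(1,3):P a9@(1,1):R

no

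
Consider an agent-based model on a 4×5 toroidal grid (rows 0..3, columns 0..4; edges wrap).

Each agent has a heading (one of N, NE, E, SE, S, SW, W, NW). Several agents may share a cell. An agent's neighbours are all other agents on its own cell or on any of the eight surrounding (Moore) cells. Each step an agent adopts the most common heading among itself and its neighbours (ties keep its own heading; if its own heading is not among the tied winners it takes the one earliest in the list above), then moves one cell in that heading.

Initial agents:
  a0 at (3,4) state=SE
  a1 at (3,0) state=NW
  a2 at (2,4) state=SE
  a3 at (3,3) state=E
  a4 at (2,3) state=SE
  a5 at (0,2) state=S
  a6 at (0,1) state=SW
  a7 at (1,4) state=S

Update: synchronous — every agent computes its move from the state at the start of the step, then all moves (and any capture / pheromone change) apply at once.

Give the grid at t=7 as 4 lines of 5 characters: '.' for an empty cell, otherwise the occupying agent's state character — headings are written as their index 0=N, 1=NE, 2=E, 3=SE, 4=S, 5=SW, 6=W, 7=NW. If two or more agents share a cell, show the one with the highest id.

.3...
33...
333..
.33..

t=1: a0@(0,0):SE a1@(0,1):SE a2@(3,0):SE a3@(0,4):SE a4@(3,4):SE a5@(1,2):S a6@(1,0):SW a7@(2,0):SE
t=2: a0@(1,1):SE a1@(1,2):SE a2@(0,1):SE a3@(1,0):SE a4@(0,0):SE a5@(2,2):S a6@(2,1):SE a7@(3,1):SE
t=3: a0@(2,2):SE a1@(2,3):SE a2@(1,2):SE a3@(2,1):SE a4@(1,1):SE a5@(3,3):SE a6@(3,2):SE a7@(0,2):SE
t=4: a0@(3,3):SE a1@(3,4):SE a2@(2,3):SE a3@(3,2):SE a4@(2,2):SE a5@(0,4):SE a6@(0,3):SE a7@(1,3):SE
t=5: a0@(0,4):SE a1@(0,0):SE a2@(3,4):SE a3@(0,3):SE a4@(3,3):SE a5@(1,0):SE a6@(1,4):SE a7@(2,4):SE
t=6: a0@(1,0):SE a1@(1,1):SE a2@(0,0):SE a3@(1,4):SE a4@(0,4):SE a5@(2,1):SE a6@(2,0):SE a7@(3,0):SE
t=7: a0@(2,1):SE a1@(2,2):SE a2@(1,1):SE a3@(2,0):SE a4@(1,0):SE a5@(3,2):SE a6@(3,1):SE a7@(0,1):SE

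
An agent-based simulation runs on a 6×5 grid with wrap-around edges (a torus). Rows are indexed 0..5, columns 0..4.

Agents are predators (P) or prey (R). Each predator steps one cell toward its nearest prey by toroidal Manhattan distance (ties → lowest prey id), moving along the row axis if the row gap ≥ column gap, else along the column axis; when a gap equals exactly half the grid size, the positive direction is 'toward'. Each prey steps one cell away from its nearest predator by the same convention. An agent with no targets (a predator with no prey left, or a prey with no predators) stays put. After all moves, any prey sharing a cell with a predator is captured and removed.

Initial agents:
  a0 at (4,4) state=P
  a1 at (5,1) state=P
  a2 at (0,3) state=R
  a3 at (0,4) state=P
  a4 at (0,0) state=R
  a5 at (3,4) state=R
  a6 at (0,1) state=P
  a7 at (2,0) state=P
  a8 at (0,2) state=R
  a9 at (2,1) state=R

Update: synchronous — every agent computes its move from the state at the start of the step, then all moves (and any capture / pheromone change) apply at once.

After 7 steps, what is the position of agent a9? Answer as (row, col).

(2, 3)

t=1: a0@(3,4):P a1@(0,1):P a2@(0,2):R a3@(0,3):P a5@(2,4):R a6@(0,0):P a7@(2,1):P a9@(2,2):R
t=2: a0@(2,4):P a1@(0,2):P a2@(0,3):R a3@(0,2):P a5@(1,4):R a6@(0,1):P a7@(2,2):P a9@(2,3):R
t=3: a0@(1,4):P a1@(0,3):P a2@(0,4):R a3@(0,3):P a5@(0,4):R a6@(0,2):P a7@(2,3):P a9@(2,2):R
t=4: a0@(0,4):P a1@(0,4):P a2@(5,4):R a3@(0,4):P a5@(5,4):R a6@(0,3):P a7@(2,2):P a9@(2,1):R
t=5: a0@(5,4):P a1@(5,4):P a2@(4,4):R a3@(5,4):P a5@(4,4):R a6@(5,3):P a7@(2,1):P a9@(2,0):R
t=6: a0@(4,4):P a1@(4,4):P a2@(3,4):R a3@(4,4):P a5@(3,4):R a6@(4,3):P a7@(2,0):P a9@(2,4):R
t=7: a0@(3,4):P a1@(3,4):P a3@(3,4):P a6@(3,3):P a7@(2,4):P a9@(2,3):R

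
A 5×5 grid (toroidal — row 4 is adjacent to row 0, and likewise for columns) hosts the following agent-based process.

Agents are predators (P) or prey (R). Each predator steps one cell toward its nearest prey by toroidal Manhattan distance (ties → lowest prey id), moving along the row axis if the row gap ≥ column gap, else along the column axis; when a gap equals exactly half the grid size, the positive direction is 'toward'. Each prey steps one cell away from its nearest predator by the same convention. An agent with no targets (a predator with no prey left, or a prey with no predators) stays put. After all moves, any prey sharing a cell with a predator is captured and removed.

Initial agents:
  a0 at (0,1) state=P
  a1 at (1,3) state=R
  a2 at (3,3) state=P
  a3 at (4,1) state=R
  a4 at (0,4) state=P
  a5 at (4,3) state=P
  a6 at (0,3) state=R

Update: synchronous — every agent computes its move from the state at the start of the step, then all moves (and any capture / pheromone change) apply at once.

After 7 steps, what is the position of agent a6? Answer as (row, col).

t=1: a0@(4,1):P a2@(2,3):P a3@(3,1):R a4@(0,3):P a5@(0,3):P a6@(0,2):R
t=2: a0@(3,1):P a2@(2,2):P a3@(2,1):R a4@(0,2):P a5@(0,2):P a6@(0,1):R
t=3: a0@(2,1):P a2@(2,1):P a3@(1,1):R a4@(0,1):P a5@(0,1):P a6@(0,0):R
t=4: a0@(1,1):P a2@(1,1):P a3@(0,1):R a4@(1,1):P a5@(1,1):P a6@(0,4):R
t=5: a0@(0,1):P a2@(0,1):P a3@(4,1):R a4@(0,1):P a5@(0,1):P a6@(0,3):R
t=6: a0@(4,1):P a2@(4,1):P a3@(3,1):R a4@(4,1):P a5@(4,1):P a6@(0,4):R
t=7: a0@(3,1):P a2@(3,1):P a3@(2,1):R a4@(3,1):P a5@(3,1):P a6@(0,3):R

(0, 3)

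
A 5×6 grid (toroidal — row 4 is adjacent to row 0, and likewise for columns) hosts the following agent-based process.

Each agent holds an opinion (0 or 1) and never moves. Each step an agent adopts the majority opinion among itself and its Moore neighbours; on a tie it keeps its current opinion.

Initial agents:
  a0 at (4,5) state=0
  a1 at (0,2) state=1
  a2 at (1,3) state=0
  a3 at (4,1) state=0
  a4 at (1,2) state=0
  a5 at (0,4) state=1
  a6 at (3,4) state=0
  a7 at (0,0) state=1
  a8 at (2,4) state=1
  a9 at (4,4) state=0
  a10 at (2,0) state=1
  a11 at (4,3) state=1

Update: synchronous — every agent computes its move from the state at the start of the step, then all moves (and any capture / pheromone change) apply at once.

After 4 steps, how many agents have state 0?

t=1: a0@(4,5):0 a1@(0,2):0 a2@(1,3):1 a3@(4,1):1 a4@(1,2):0 a5@(0,4):0 a6@(3,4):0 a7@(0,0):0 a8@(2,4):0 a9@(4,4):0 a10@(2,0):1 a11@(4,3):1
t=2: a0@(4,5):0 a1@(0,2):1 a2@(1,3):0 a3@(4,1):0 a4@(1,2):0 a5@(0,4):0 a6@(3,4):0 a7@(0,0):0 a8@(2,4):0 a9@(4,4):0 a10@(2,0):1 a11@(4,3):0
t=3: a0@(4,5):0 a1@(0,2):0 a2@(1,3):0 a3@(4,1):0 a4@(1,2):0 a5@(0,4):0 a6@(3,4):0 a7@(0,0):0 a8@(2,4):0 a9@(4,4):0 a10@(2,0):1 a11@(4,3):0
t=4: (unchanged — steady state)

11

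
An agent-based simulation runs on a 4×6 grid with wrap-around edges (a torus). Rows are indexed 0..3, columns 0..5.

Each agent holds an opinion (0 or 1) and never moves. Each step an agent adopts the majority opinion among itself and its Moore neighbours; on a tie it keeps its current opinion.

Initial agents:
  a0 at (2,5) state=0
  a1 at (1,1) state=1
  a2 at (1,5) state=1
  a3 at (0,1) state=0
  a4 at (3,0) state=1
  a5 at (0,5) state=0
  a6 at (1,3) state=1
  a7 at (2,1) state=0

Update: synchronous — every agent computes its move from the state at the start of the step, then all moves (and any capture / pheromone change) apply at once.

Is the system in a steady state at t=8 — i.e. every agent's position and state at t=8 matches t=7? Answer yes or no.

no

t=1: a0@(2,5):1 a1@(1,1):0 a2@(1,5):0 a3@(0,1):1 a4@(3,0):0 a5@(0,5):1 a6@(1,3):1 a7@(2,1):1
t=2: a0@(2,5):0 a1@(1,1):1 a2@(1,5):1 a3@(0,1):0 a4@(3,0):1 a5@(0,5):0 a6@(1,3):1 a7@(2,1):0
t=3: a0@(2,5):1 a1@(1,1):0 a2@(1,5):0 a3@(0,1):1 a4@(3,0):0 a5@(0,5):1 a6@(1,3):1 a7@(2,1):1
t=4: a0@(2,5):0 a1@(1,1):1 a2@(1,5):1 a3@(0,1):0 a4@(3,0):1 a5@(0,5):0 a6@(1,3):1 a7@(2,1):0
t=5: a0@(2,5):1 a1@(1,1):0 a2@(1,5):0 a3@(0,1):1 a4@(3,0):0 a5@(0,5):1 a6@(1,3):1 a7@(2,1):1
t=6: a0@(2,5):0 a1@(1,1):1 a2@(1,5):1 a3@(0,1):0 a4@(3,0):1 a5@(0,5):0 a6@(1,3):1 a7@(2,1):0
t=7: a0@(2,5):1 a1@(1,1):0 a2@(1,5):0 a3@(0,1):1 a4@(3,0):0 a5@(0,5):1 a6@(1,3):1 a7@(2,1):1
t=8: a0@(2,5):0 a1@(1,1):1 a2@(1,5):1 a3@(0,1):0 a4@(3,0):1 a5@(0,5):0 a6@(1,3):1 a7@(2,1):0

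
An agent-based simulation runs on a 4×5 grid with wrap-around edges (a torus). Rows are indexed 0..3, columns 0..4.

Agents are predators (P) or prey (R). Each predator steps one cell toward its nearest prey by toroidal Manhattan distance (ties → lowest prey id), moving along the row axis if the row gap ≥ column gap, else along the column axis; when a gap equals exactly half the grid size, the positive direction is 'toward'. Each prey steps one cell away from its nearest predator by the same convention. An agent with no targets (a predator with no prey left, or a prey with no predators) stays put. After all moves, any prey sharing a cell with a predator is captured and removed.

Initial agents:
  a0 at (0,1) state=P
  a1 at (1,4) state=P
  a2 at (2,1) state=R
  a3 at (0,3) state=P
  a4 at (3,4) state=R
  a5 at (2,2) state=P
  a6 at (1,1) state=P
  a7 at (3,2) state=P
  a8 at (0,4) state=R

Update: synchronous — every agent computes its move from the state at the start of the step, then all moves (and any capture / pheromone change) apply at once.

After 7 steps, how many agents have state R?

3

t=1: a0@(1,1):P a1@(0,4):P a2@(2,0):R a3@(0,4):P a4@(2,4):R a5@(2,1):P a6@(2,1):P a7@(2,2):P a8@(3,4):R
t=2: a0@(2,1):P a1@(3,4):P a2@(2,4):R a3@(3,4):P a4@(1,4):R a5@(2,0):P a6@(2,0):P a7@(2,1):P a8@(2,4):R
t=3: a0@(2,0):P a1@(2,4):P a2@(1,4):R a3@(2,4):P a4@(0,4):R a5@(2,4):P a6@(2,4):P a7@(2,0):P a8@(1,4):R
t=4: a0@(1,0):P a1@(1,4):P a2@(0,4):R a3@(1,4):P a4@(3,4):R a5@(1,4):P a6@(1,4):P a7@(1,0):P a8@(0,4):R
t=5: a0@(0,0):P a1@(0,4):P a2@(3,4):R a3@(0,4):P a4@(2,4):R a5@(0,4):P a6@(0,4):P a7@(0,0):P a8@(3,4):R
t=6: a0@(3,0):P a1@(3,4):P a2@(2,4):R a3@(3,4):P a4@(1,4):R a5@(3,4):P a6@(3,4):P a7@(3,0):P a8@(2,4):R
t=7: a0@(2,0):P a1@(2,4):P a2@(1,4):R a3@(2,4):P a4@(0,4):R a5@(2,4):P a6@(2,4):P a7@(2,0):P a8@(1,4):R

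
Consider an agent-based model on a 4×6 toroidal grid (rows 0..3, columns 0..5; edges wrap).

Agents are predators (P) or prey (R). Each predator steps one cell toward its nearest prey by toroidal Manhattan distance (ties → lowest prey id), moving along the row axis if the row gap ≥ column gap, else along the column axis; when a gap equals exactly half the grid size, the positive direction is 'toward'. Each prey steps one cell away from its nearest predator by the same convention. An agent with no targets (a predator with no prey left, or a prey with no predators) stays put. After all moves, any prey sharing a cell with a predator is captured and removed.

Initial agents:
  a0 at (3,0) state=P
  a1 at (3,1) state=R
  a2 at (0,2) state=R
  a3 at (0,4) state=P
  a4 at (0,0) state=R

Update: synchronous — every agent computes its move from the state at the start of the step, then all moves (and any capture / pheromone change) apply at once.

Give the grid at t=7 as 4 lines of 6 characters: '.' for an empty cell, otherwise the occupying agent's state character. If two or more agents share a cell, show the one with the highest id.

...RPP
......
......
......

t=1: a0@(3,1):P a1@(3,2):R a2@(0,1):R a3@(0,3):P a4@(1,0):R
t=2: a0@(3,2):P a2@(1,1):R a3@(3,3):P a4@(0,0):R
t=3: a0@(0,2):P a2@(0,1):R a3@(0,3):P a4@(0,5):R
t=4: a0@(0,1):P a2@(0,0):R a3@(0,2):P a4@(0,0):R
t=5: a0@(0,0):P a2@(0,5):R a3@(0,1):P a4@(0,5):R
t=6: a0@(0,5):P a2@(0,4):R a3@(0,0):P a4@(0,4):R
t=7: a0@(0,4):P a2@(0,3):R a3@(0,5):P a4@(0,3):R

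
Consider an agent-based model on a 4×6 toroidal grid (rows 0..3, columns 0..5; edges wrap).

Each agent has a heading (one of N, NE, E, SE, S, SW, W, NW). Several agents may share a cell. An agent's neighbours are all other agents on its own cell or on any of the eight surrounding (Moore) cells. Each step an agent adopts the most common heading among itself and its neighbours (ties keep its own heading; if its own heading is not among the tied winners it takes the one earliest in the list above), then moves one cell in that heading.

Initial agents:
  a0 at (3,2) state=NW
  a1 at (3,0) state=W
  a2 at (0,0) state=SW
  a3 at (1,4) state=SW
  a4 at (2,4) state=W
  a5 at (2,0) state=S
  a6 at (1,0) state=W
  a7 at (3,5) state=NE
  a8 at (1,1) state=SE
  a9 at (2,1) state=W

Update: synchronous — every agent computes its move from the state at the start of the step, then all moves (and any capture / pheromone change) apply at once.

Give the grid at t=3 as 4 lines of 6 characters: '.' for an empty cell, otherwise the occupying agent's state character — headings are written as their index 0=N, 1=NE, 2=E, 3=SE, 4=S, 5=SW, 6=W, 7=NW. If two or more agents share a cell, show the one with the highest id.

t=1: a0@(2,1):NW a1@(3,5):W a2@(0,5):W a3@(2,3):SW a4@(2,3):W a5@(2,5):W a6@(1,5):W a7@(3,4):W a8@(1,0):W a9@(2,0):W
t=2: a0@(2,0):W a1@(3,4):W a2@(0,4):W a3@(2,2):W a4@(2,2):W a5@(2,4):W a6@(1,4):W a7@(3,3):W a8@(1,5):W a9@(2,5):W
t=3: a0@(2,5):W a1@(3,3):W a2@(0,3):W a3@(2,1):W a4@(2,1):W a5@(2,3):W a6@(1,3):W a7@(3,2):W a8@(1,4):W a9@(2,4):W

...6..
...66.
.6.666
..66..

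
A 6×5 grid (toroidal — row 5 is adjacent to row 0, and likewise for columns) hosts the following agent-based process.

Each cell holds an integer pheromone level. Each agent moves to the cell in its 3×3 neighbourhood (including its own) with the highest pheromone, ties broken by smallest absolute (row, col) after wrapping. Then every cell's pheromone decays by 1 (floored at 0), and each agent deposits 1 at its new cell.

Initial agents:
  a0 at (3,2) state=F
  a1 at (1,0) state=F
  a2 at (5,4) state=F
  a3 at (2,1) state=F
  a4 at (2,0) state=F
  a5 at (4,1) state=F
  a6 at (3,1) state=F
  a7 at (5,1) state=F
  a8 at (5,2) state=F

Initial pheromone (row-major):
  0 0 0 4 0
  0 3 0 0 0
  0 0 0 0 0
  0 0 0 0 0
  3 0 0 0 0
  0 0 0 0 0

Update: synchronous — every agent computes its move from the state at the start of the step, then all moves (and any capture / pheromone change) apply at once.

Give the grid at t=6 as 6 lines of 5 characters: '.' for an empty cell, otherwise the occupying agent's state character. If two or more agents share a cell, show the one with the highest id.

t=1: a0@(2,1) a1@(1,1) a2@(0,3) a3@(1,1) a4@(1,1) a5@(4,0) a6@(4,0) a7@(4,0) a8@(0,3) | pheromone: 0 0 0 5 0 / 0 5 0 0 0 / 0 1 0 0 0 / 0 0 0 0 0 / 5 0 0 0 0 / 0 0 0 0 0
t=2: a0@(1,1) a1@(1,1) a2@(0,3) a3@(1,1) a4@(1,1) a5@(4,0) a6@(4,0) a7@(4,0) a8@(0,3) | pheromone: 0 0 0 6 0 / 0 8 0 0 0 / 0 0 0 0 0 / 0 0 0 0 0 / 7 0 0 0 0 / 0 0 0 0 0
t=3: a0@(1,1) a1@(1,1) a2@(0,3) a3@(1,1) a4@(1,1) a5@(4,0) a6@(4,0) a7@(4,0) a8@(0,3) | pheromone: 0 0 0 7 0 / 0 11 0 0 0 / 0 0 0 0 0 / 0 0 0 0 0 / 9 0 0 0 0 / 0 0 0 0 0
t=4: a0@(1,1) a1@(1,1) a2@(0,3) a3@(1,1) a4@(1,1) a5@(4,0) a6@(4,0) a7@(4,0) a8@(0,3) | pheromone: 0 0 0 8 0 / 0 14 0 0 0 / 0 0 0 0 0 / 0 0 0 0 0 / 11 0 0 0 0 / 0 0 0 0 0
t=5: a0@(1,1) a1@(1,1) a2@(0,3) a3@(1,1) a4@(1,1) a5@(4,0) a6@(4,0) a7@(4,0) a8@(0,3) | pheromone: 0 0 0 9 0 / 0 17 0 0 0 / 0 0 0 0 0 / 0 0 0 0 0 / 13 0 0 0 0 / 0 0 0 0 0
t=6: a0@(1,1) a1@(1,1) a2@(0,3) a3@(1,1) a4@(1,1) a5@(4,0) a6@(4,0) a7@(4,0) a8@(0,3) | pheromone: 0 0 0 10 0 / 0 20 0 0 0 / 0 0 0 0 0 / 0 0 0 0 0 / 15 0 0 0 0 / 0 0 0 0 0

...F.
.F...
.....
.....
F....
.....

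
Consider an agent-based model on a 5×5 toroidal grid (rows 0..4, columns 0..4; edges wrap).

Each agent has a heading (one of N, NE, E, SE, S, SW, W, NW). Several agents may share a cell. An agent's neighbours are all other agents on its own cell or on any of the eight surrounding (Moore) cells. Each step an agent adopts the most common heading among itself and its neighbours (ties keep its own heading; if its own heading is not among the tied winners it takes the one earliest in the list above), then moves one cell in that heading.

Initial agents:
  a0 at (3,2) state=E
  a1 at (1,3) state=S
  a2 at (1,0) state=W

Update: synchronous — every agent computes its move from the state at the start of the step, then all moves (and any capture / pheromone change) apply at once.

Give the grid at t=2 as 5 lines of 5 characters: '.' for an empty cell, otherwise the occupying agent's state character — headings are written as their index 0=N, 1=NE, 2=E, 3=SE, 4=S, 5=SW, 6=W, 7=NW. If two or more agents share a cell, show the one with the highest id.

t=1: a0@(3,3):E a1@(2,3):S a2@(1,4):W
t=2: a0@(3,4):E a1@(3,3):S a2@(1,3):W

.....
...6.
.....
...42
.....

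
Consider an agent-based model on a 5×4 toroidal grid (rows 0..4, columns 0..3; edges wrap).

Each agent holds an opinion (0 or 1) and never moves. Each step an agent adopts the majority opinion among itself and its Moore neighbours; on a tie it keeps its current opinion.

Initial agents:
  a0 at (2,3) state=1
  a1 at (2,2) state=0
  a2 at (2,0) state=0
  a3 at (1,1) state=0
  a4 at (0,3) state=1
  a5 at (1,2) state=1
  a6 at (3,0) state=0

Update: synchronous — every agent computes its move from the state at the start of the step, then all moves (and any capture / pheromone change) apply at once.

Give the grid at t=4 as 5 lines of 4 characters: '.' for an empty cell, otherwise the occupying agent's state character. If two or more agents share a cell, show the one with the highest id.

...1
.00.
0.00
0...
....

t=1: a0@(2,3):0 a1@(2,2):0 a2@(2,0):0 a3@(1,1):0 a4@(0,3):1 a5@(1,2):1 a6@(3,0):0
t=2: a0@(2,3):0 a1@(2,2):0 a2@(2,0):0 a3@(1,1):0 a4@(0,3):1 a5@(1,2):0 a6@(3,0):0
t=3: (unchanged — steady state)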